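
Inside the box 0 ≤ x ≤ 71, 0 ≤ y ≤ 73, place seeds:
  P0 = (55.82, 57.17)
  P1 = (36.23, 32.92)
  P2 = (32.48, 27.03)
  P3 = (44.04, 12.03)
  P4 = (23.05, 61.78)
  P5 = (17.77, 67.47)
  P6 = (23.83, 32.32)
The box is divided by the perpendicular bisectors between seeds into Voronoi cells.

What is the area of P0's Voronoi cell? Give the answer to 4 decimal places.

1. box [0,71]×[0,73]: [(0, 0) (71, 0) (71, 73) (0, 73)]
2. ⊥bis P0·P1 via (46.025,45.045): [(71, 24.8693) (71, 73) (11.4202, 73)]  |A|=1433.809
3. ⊥bis P0·P2 via (44.15,42.1): [(71, 24.8693) (71, 73) (11.4202, 73)]  |A|=1433.809
4. ⊥bis P0·P3 via (49.93,34.6): [(63.2612, 31.121) (71, 29.1014) (71, 73) (11.4202, 73)]  |A|=1417.4332
5. ⊥bis P0·P4 via (39.435,59.475): [(38.2847, 51.2979) (63.2612, 31.121) (71, 29.1014) (71, 73) (41.3377, 73)]  |A|=1092.7971
6. ⊥bis P0·P5 via (36.795,62.32): [(38.2847, 51.2979) (63.2612, 31.121) (71, 29.1014) (71, 73) (41.3377, 73)]  |A|=1092.7971
7. ⊥bis P0·P6 via (39.825,44.745): [(38.2847, 51.2979) (63.2612, 31.121) (71, 29.1014) (71, 73) (41.3377, 73)]  |A|=1092.7971
8. canonical 5-gon: [(38.2847, 51.2979) (63.2612, 31.121) (71, 29.1014) (71, 73) (41.3377, 73)]
9. shoelace: 1092.7971

Area of P0's cell: 1092.7971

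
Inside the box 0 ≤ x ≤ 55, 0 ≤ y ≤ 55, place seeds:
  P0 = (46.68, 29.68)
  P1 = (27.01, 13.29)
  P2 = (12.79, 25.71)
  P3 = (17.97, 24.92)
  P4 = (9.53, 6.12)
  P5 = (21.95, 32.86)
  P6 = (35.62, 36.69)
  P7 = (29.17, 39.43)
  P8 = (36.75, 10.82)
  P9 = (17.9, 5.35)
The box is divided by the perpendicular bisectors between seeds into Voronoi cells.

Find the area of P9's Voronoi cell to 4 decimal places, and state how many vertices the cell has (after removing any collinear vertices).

1. box [0,55]×[0,55]: [(0, 0) (55, 0) (55, 55) (0, 55)]
2. ⊥bis P9·P0 via (32.29,17.515): [(0, 0) (47.0968, 0) (0.601, 55) (0, 55)]  |A|=1311.6891
3. ⊥bis P9·P1 via (22.455,9.32): [(0, 35.0839) (0, 0) (30.578, 0)]  |A|=536.3977
4. ⊥bis P9·P2 via (15.345,15.53): [(16.7379, 15.8796) (0, 11.6787) (0, 0) (30.578, 0)]  |A|=340.5213
5. ⊥bis P9·P3 via (17.935,15.135): [(17.3851, 15.137) (13.8297, 15.1497) (0, 11.6787) (0, 0) (30.578, 0)]  |A|=339.2052
6. ⊥bis P9·P4 via (13.715,5.735): [(17.3851, 15.137) (14.5809, 15.147) (13.1874, 0) (30.578, 0)]  |A|=152.8656
7. ⊥bis P9·P5 via (19.925,19.105): [(17.3851, 15.137) (14.5809, 15.147) (13.1874, 0) (30.578, 0)]  |A|=152.8656
8. ⊥bis P9·P6 via (26.76,21.02): [(17.3851, 15.137) (14.5809, 15.147) (13.1874, 0) (30.578, 0)]  |A|=152.8656
9. ⊥bis P9·P7 via (23.535,22.39): [(17.3851, 15.137) (14.5809, 15.147) (13.1874, 0) (30.578, 0)]  |A|=152.8656
10. ⊥bis P9·P8 via (27.325,8.085): [(29.2185, 1.5599) (17.3851, 15.137) (14.5809, 15.147) (13.1874, 0) (29.6712, 0)]  |A|=152.1583
11. canonical 5-gon: [(29.2185, 1.5599) (17.3851, 15.137) (14.5809, 15.147) (13.1874, 0) (29.6712, 0)]
12. shoelace: 152.1583

Area of P9's cell: 152.1583 (5 vertices)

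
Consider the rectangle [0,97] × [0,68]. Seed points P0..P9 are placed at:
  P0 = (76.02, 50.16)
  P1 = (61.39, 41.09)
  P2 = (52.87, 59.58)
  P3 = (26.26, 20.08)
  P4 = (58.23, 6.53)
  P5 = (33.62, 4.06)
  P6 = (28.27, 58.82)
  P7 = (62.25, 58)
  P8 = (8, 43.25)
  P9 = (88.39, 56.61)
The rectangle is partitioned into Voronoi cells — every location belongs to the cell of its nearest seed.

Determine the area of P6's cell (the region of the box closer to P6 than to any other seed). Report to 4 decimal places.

Area of P6's cell: 704.4981

1. box [0,97]×[0,68]: [(0, 0) (97, 0) (97, 68) (0, 68)]
2. ⊥bis P6·P0 via (52.145,54.49): [(0, 0) (42.2626, 0) (54.5952, 68) (0, 68)]  |A|=3293.1657
3. ⊥bis P6·P1 via (44.83,49.955): [(0, 0) (18.0878, 0) (54.49, 68) (0, 68)]  |A|=2467.6433
4. ⊥bis P6·P2 via (40.57,59.2): [(0, 0) (18.0878, 0) (41.0725, 42.9359) (40.2981, 68) (0, 68)]  |A|=2289.7903
5. ⊥bis P6·P3 via (27.265,39.45): [(0, 40.8646) (38.8837, 38.8472) (41.0725, 42.9359) (40.2981, 68) (0, 68)]  |A|=1143.9769
6. ⊥bis P6·P4 via (43.25,32.675): [(0, 40.8646) (38.8837, 38.8472) (41.0725, 42.9359) (40.2981, 68) (0, 68)]  |A|=1143.9769
7. ⊥bis P6·P5 via (30.945,31.44): [(0, 40.8646) (38.8837, 38.8472) (41.0725, 42.9359) (40.2981, 68) (0, 68)]  |A|=1143.9769
8. ⊥bis P6·P7 via (45.26,58.41): [(0, 40.8646) (38.8837, 38.8472) (41.0725, 42.9359) (40.2981, 68) (0, 68)]  |A|=1143.9769
9. ⊥bis P6·P8 via (18.135,51.035): [(27.0242, 39.4625) (38.8837, 38.8472) (41.0725, 42.9359) (40.2981, 68) (5.1037, 68)]  |A|=704.4981
10. ⊥bis P6·P9 via (58.33,57.715): [(27.0242, 39.4625) (38.8837, 38.8472) (41.0725, 42.9359) (40.2981, 68) (5.1037, 68)]  |A|=704.4981
11. canonical 5-gon: [(27.0242, 39.4625) (38.8837, 38.8472) (41.0725, 42.9359) (40.2981, 68) (5.1037, 68)]
12. shoelace: 704.4981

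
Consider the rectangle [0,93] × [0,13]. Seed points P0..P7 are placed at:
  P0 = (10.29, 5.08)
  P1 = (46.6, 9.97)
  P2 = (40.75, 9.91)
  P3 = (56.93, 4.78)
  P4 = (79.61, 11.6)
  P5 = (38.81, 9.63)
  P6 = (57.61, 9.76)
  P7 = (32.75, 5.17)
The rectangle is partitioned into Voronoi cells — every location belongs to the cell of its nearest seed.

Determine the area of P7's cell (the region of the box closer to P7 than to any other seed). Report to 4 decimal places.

Area of P7's cell: 194.0623

1. box [0,93]×[0,13]: [(0, 0) (93, 0) (93, 13) (0, 13)]
2. ⊥bis P7·P0 via (21.52,5.125): [(21.5405, 0) (93, 0) (93, 13) (21.4884, 13)]  |A|=929.3116
3. ⊥bis P7·P1 via (39.675,7.57): [(21.5405, 0) (42.2985, 0) (37.7931, 13) (21.4884, 13)]  |A|=240.9074
4. ⊥bis P7·P2 via (36.75,7.54): [(21.5405, 0) (41.2174, 0) (33.5149, 13) (21.4884, 13)]  |A|=206.0722
5. ⊥bis P7·P3 via (44.84,4.975): [(21.5405, 0) (41.2174, 0) (33.5149, 13) (21.4884, 13)]  |A|=206.0722
6. ⊥bis P7·P4 via (56.18,8.385): [(21.5405, 0) (41.2174, 0) (33.5149, 13) (21.4884, 13)]  |A|=206.0722
7. ⊥bis P7·P5 via (35.78,7.4): [(21.5405, 0) (41.2174, 0) (41.1813, 0.061) (31.6585, 13) (21.4884, 13)]  |A|=194.0623
8. ⊥bis P7·P6 via (45.18,7.465): [(21.5405, 0) (41.2174, 0) (41.1813, 0.061) (31.6585, 13) (21.4884, 13)]  |A|=194.0623
9. canonical 5-gon: [(21.5405, 0) (41.2174, 0) (41.1813, 0.061) (31.6585, 13) (21.4884, 13)]
10. shoelace: 194.0623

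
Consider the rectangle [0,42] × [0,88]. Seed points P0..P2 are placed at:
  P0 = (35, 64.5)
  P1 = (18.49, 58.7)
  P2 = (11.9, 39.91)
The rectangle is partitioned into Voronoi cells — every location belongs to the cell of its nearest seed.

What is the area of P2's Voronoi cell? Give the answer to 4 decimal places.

1. box [0,42]×[0,88]: [(0, 0) (42, 0) (42, 88) (0, 88)]
2. ⊥bis P2·P0 via (23.45,52.205): [(0, 74.2341) (0, 0) (42, 0) (42, 34.779)]  |A|=2289.2749
3. ⊥bis P2·P1 via (15.195,49.305): [(33.2942, 42.9573) (0, 54.6342) (0, 0) (42, 0) (42, 34.779)]  |A|=1962.9929
4. canonical 5-gon: [(33.2942, 42.9573) (0, 54.6342) (0, 0) (42, 0) (42, 34.779)]
5. shoelace: 1962.9929

Area of P2's cell: 1962.9929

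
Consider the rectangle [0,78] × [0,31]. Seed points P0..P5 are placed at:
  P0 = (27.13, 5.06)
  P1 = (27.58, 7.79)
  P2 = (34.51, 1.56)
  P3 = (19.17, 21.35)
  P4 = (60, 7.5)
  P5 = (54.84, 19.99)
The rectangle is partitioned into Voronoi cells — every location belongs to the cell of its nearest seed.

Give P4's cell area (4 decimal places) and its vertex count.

1. box [0,78]×[0,31]: [(0, 0) (78, 0) (78, 31) (0, 31)]
2. ⊥bis P4·P0 via (43.565,6.28): [(44.0312, 0) (78, 0) (78, 31) (41.73, 31)]  |A|=1088.7019
3. ⊥bis P4·P1 via (43.79,7.645): [(43.7549, 3.7217) (44.0312, 0) (78, 0) (78, 31) (43.9989, 31)]  |A|=1057.7558
4. ⊥bis P4·P2 via (47.255,4.53): [(43.8913, 18.9647) (48.3106, 0) (78, 0) (78, 31) (43.9989, 31)]  |A|=1014.8172
5. ⊥bis P4·P3 via (39.585,14.425): [(43.9662, 27.3408) (43.8913, 18.9647) (48.3106, 0) (78, 0) (78, 31) (45.2074, 31)]  |A|=1012.6061
6. ⊥bis P4·P5 via (57.42,13.745): [(46.1889, 9.1051) (48.3106, 0) (78, 0) (78, 22.2472)]  |A|=489.0167
7. canonical 4-gon: [(46.1889, 9.1051) (48.3106, 0) (78, 0) (78, 22.2472)]
8. shoelace: 489.0167

Area of P4's cell: 489.0167 (4 vertices)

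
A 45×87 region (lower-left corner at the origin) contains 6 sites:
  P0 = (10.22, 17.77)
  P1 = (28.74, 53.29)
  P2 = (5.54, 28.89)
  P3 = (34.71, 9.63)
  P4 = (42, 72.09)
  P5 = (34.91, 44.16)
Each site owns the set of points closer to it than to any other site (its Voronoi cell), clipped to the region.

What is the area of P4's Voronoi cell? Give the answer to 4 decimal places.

Area of P4's cell: 685.3977

1. box [0,45]×[0,87]: [(0, 0) (45, 0) (45, 87) (0, 87)]
2. ⊥bis P4·P0 via (26.11,44.93): [(0, 60.2057) (45, 33.8784) (45, 87) (0, 87)]  |A|=1798.1084
3. ⊥bis P4·P1 via (35.37,62.69): [(45, 55.8978) (45, 87) (0.9033, 87)]  |A|=685.7522
4. ⊥bis P4·P2 via (23.77,50.49): [(45, 55.8978) (45, 87) (0.9033, 87)]  |A|=685.7522
5. ⊥bis P4·P3 via (38.355,40.86): [(45, 55.8978) (45, 87) (0.9033, 87)]  |A|=685.7522
6. ⊥bis P4·P5 via (38.455,58.125): [(43.7468, 56.7817) (45, 56.4636) (45, 87) (0.9033, 87)]  |A|=685.3977
7. canonical 4-gon: [(43.7468, 56.7817) (45, 56.4636) (45, 87) (0.9033, 87)]
8. shoelace: 685.3977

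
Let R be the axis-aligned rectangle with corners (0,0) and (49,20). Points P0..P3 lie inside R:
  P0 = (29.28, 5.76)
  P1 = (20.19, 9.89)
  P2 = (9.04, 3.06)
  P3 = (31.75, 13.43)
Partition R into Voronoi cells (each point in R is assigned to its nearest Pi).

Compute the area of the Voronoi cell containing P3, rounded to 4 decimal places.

1. box [0,49]×[0,20]: [(0, 0) (49, 0) (49, 20) (0, 20)]
2. ⊥bis P3·P0 via (30.515,9.595): [(0, 19.4219) (49, 3.6422) (49, 20) (0, 20)]  |A|=414.9303
3. ⊥bis P3·P1 via (25.97,11.66): [(26.1743, 10.9929) (49, 3.6422) (49, 20) (23.4161, 20)]  |A|=301.9083
4. ⊥bis P3·P2 via (20.395,8.245): [(26.1743, 10.9929) (49, 3.6422) (49, 20) (23.4161, 20)]  |A|=301.9083
5. canonical 4-gon: [(26.1743, 10.9929) (49, 3.6422) (49, 20) (23.4161, 20)]
6. shoelace: 301.9083

Area of P3's cell: 301.9083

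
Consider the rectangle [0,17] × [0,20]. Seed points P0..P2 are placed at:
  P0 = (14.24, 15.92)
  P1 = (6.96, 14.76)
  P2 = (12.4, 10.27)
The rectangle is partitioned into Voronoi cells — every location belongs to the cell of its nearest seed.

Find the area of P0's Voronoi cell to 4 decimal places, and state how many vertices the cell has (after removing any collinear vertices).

Area of P0's cell: 46.7673 (4 vertices)

1. box [0,17]×[0,20]: [(0, 0) (17, 0) (17, 20) (0, 20)]
2. ⊥bis P0·P1 via (10.6,15.34): [(13.0443, 0) (17, 0) (17, 20) (9.8575, 20)]  |A|=110.9824
3. ⊥bis P0·P2 via (13.32,13.095): [(10.8284, 13.9064) (17, 11.8966) (17, 20) (9.8575, 20)]  |A|=46.7673
4. canonical 4-gon: [(10.8284, 13.9064) (17, 11.8966) (17, 20) (9.8575, 20)]
5. shoelace: 46.7673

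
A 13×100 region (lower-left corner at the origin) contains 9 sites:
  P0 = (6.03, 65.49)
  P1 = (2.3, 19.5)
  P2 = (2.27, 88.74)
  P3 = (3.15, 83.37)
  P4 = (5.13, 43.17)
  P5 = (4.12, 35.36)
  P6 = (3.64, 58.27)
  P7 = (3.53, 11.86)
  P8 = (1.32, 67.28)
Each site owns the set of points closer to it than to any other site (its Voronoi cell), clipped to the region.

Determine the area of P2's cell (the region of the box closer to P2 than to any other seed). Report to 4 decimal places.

1. box [0,13]×[0,100]: [(0, 0) (13, 0) (13, 100) (0, 100)]
2. ⊥bis P2·P0 via (4.15,77.115): [(0, 76.4439) (13, 78.5462) (13, 100) (0, 100)]  |A|=292.5644
3. ⊥bis P2·P1 via (2.285,54.12): [(0, 76.4439) (13, 78.5462) (13, 100) (0, 100)]  |A|=292.5644
4. ⊥bis P2·P3 via (2.71,86.055): [(0, 85.6109) (13, 87.7413) (13, 100) (0, 100)]  |A|=173.211
5. ⊥bis P2·P4 via (3.7,65.955): [(0, 85.6109) (13, 87.7413) (13, 100) (0, 100)]  |A|=173.211
6. ⊥bis P2·P5 via (3.195,62.05): [(0, 85.6109) (13, 87.7413) (13, 100) (0, 100)]  |A|=173.211
7. ⊥bis P2·P6 via (2.955,73.505): [(0, 85.6109) (13, 87.7413) (13, 100) (0, 100)]  |A|=173.211
8. ⊥bis P2·P7 via (2.9,50.3): [(0, 85.6109) (13, 87.7413) (13, 100) (0, 100)]  |A|=173.211
9. ⊥bis P2·P8 via (1.795,78.01): [(0, 85.6109) (13, 87.7413) (13, 100) (0, 100)]  |A|=173.211
10. canonical 4-gon: [(0, 85.6109) (13, 87.7413) (13, 100) (0, 100)]
11. shoelace: 173.211

Area of P2's cell: 173.2110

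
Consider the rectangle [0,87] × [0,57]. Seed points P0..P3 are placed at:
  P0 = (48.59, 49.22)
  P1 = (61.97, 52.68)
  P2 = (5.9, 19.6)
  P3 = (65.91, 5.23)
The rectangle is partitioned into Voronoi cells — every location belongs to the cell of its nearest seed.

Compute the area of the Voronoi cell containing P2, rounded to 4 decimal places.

1. box [0,87]×[0,57]: [(0, 0) (87, 0) (87, 57) (0, 57)]
2. ⊥bis P2·P0 via (27.245,34.41): [(0, 0) (51.12, 0) (11.5712, 57) (0, 57)]  |A|=1786.6986
3. ⊥bis P2·P1 via (33.935,36.14): [(0, 0) (51.12, 0) (11.5712, 57) (0, 57)]  |A|=1786.6986
4. ⊥bis P2·P3 via (35.905,12.415): [(0, 0) (32.9321, 0) (37.5986, 19.4878) (11.5712, 57) (0, 57)]  |A|=1609.4779
5. canonical 5-gon: [(0, 0) (32.9321, 0) (37.5986, 19.4878) (11.5712, 57) (0, 57)]
6. shoelace: 1609.4779

Area of P2's cell: 1609.4779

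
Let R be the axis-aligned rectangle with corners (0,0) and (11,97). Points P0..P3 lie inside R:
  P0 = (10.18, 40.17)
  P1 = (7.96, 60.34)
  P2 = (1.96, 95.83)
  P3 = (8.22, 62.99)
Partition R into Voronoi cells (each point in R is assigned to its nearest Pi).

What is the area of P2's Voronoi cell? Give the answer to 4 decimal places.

Area of P2's cell: 192.6303

1. box [0,11]×[0,97]: [(0, 0) (11, 0) (11, 97) (0, 97)]
2. ⊥bis P2·P0 via (6.07,68): [(0, 67.1036) (11, 68.7281) (11, 97) (0, 97)]  |A|=319.926
3. ⊥bis P2·P1 via (4.96,78.085): [(0, 77.2465) (11, 79.1061) (11, 97) (0, 97)]  |A|=207.0608
4. ⊥bis P2·P3 via (5.09,79.41): [(0, 78.4397) (11, 80.5366) (11, 97) (0, 97)]  |A|=192.6303
5. canonical 4-gon: [(0, 78.4397) (11, 80.5366) (11, 97) (0, 97)]
6. shoelace: 192.6303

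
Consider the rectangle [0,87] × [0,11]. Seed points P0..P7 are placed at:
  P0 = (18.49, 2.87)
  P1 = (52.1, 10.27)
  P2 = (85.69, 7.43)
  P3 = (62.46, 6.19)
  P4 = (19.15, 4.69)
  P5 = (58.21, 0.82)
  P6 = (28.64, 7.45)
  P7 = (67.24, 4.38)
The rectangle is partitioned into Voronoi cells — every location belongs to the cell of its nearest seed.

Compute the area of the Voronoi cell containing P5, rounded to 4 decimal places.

Area of P5's cell: 58.2466

1. box [0,87]×[0,11]: [(0, 0) (87, 0) (87, 11) (0, 11)]
2. ⊥bis P5·P0 via (38.35,1.845): [(38.2548, 0) (87, 0) (87, 11) (38.8225, 11)]  |A|=533.075
3. ⊥bis P5·P1 via (55.155,5.545): [(46.5789, 0) (87, 0) (87, 11) (63.5919, 11)]  |A|=351.0606
4. ⊥bis P5·P2 via (71.95,4.125): [(46.5789, 0) (72.9422, 0) (70.2963, 11) (63.5919, 11)]  |A|=181.8724
5. ⊥bis P5·P3 via (60.335,3.505): [(56.5873, 6.4711) (46.5789, 0) (64.7637, 0)]  |A|=58.8376
6. ⊥bis P5·P4 via (38.68,2.755): [(56.5873, 6.4711) (46.5789, 0) (64.7637, 0)]  |A|=58.8376
7. ⊥bis P5·P6 via (43.425,4.135): [(56.5873, 6.4711) (46.5789, 0) (64.7637, 0)]  |A|=58.8376
8. ⊥bis P5·P7 via (62.725,2.6): [(63.2903, 1.1661) (56.5873, 6.4711) (46.5789, 0) (63.75, 0)]  |A|=58.2466
9. canonical 4-gon: [(63.2903, 1.1661) (56.5873, 6.4711) (46.5789, 0) (63.75, 0)]
10. shoelace: 58.2466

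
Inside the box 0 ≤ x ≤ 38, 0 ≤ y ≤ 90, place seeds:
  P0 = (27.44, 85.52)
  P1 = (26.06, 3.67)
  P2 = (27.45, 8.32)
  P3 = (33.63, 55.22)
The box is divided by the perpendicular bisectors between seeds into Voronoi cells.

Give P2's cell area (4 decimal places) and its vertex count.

1. box [0,38]×[0,90]: [(0, 0) (38, 0) (38, 90) (0, 90)]
2. ⊥bis P2·P0 via (27.445,46.92): [(0, 46.9164) (0, 0) (38, 0) (38, 46.9214)]  |A|=1782.9184
3. ⊥bis P2·P1 via (26.755,5.995): [(0, 46.9164) (0, 13.9927) (38, 2.6336) (38, 46.9214)]  |A|=1467.0183
4. ⊥bis P2·P3 via (30.54,31.77): [(0, 35.7942) (0, 13.9927) (38, 2.6336) (38, 30.787)]  |A|=949.1435
5. canonical 4-gon: [(0, 35.7942) (0, 13.9927) (38, 2.6336) (38, 30.787)]
6. shoelace: 949.1435

Area of P2's cell: 949.1435 (4 vertices)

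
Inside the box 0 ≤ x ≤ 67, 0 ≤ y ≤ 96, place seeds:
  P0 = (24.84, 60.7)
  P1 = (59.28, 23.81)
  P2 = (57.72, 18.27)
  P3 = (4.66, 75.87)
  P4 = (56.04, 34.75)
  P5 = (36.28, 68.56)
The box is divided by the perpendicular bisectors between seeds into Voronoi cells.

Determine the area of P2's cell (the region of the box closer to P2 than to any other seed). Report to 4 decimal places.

1. box [0,67]×[0,96]: [(0, 0) (67, 0) (67, 96) (0, 96)]
2. ⊥bis P2·P0 via (41.28,39.485): [(0, 7.4962) (0, 0) (67, 0) (67, 59.416)]  |A|=2241.5584
3. ⊥bis P2·P1 via (58.5,21.04): [(28.4112, 29.5127) (0, 7.4962) (0, 0) (67, 0) (67, 18.6465)]  |A|=1454.9346
4. ⊥bis P2·P3 via (31.19,47.07): [(28.4112, 29.5127) (0, 7.4962) (0, 0) (67, 0) (67, 18.6465)]  |A|=1454.9346
5. ⊥bis P2·P4 via (56.88,26.51): [(43.8072, 25.1773) (19.6371, 22.7134) (0, 7.4962) (0, 0) (67, 0) (67, 18.6465)]  |A|=1383.5746
6. ⊥bis P2·P5 via (47,43.415): [(43.8072, 25.1773) (19.6371, 22.7134) (0, 7.4962) (0, 0) (67, 0) (67, 18.6465)]  |A|=1383.5746
7. canonical 6-gon: [(43.8072, 25.1773) (19.6371, 22.7134) (0, 7.4962) (0, 0) (67, 0) (67, 18.6465)]
8. shoelace: 1383.5746

Area of P2's cell: 1383.5746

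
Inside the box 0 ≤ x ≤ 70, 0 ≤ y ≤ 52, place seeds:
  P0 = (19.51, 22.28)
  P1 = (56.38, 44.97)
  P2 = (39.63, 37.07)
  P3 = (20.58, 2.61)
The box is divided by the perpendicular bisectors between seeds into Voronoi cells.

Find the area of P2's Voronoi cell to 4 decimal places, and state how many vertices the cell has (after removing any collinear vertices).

Area of P2's cell: 1087.1240 (5 vertices)

1. box [0,70]×[0,52]: [(0, 0) (70, 0) (70, 52) (0, 52)]
2. ⊥bis P2·P0 via (29.57,29.675): [(51.3838, 0) (70, 0) (70, 52) (13.1591, 52)]  |A|=1961.8844
3. ⊥bis P2·P1 via (48.005,41.02): [(51.3838, 0) (67.3517, 0) (42.8264, 52) (13.1591, 52)]  |A|=1186.5155
4. ⊥bis P2·P3 via (30.105,19.84): [(41.3824, 13.6057) (65.994, 0) (67.3517, 0) (42.8264, 52) (13.1591, 52)]  |A|=1087.124
5. canonical 5-gon: [(41.3824, 13.6057) (65.994, 0) (67.3517, 0) (42.8264, 52) (13.1591, 52)]
6. shoelace: 1087.124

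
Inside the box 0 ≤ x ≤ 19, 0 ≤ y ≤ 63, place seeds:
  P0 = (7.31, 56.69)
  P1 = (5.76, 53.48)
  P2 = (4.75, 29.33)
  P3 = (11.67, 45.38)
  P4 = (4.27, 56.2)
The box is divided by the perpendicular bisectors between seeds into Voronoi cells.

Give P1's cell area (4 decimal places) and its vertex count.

1. box [0,19]×[0,63]: [(0, 0) (19, 0) (19, 63) (0, 63)]
2. ⊥bis P1·P0 via (6.535,55.085): [(0, 58.2405) (0, 0) (19, 0) (19, 49.0661)]  |A|=1019.4127
3. ⊥bis P1·P2 via (5.255,41.405): [(0, 58.2405) (0, 41.6248) (19, 40.8302) (19, 49.0661)]  |A|=236.0909
4. ⊥bis P1·P3 via (8.715,49.43): [(12.5108, 52.1995) (0, 58.2405) (0, 43.0713)]  |A|=94.8895
5. ⊥bis P1·P4 via (5.015,54.84): [(12.5108, 52.1995) (5.9648, 55.3603) (0, 52.0928) (0, 43.0713)]  |A|=76.5544
6. canonical 4-gon: [(12.5108, 52.1995) (5.9648, 55.3603) (0, 52.0928) (0, 43.0713)]
7. shoelace: 76.5544

Area of P1's cell: 76.5544 (4 vertices)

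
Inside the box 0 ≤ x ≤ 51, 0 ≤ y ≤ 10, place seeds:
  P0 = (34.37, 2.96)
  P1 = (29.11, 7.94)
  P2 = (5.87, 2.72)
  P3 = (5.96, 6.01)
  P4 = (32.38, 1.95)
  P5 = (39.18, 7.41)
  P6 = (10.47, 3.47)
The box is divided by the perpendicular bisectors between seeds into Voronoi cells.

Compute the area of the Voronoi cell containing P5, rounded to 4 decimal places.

1. box [0,51]×[0,10]: [(0, 0) (51, 0) (51, 10) (0, 10)]
2. ⊥bis P5·P0 via (36.775,5.185): [(41.5719, 0) (51, 0) (51, 10) (32.3204, 10)]  |A|=140.5385
3. ⊥bis P5·P1 via (34.145,7.675): [(34.1626, 8.0088) (41.5719, 0) (51, 0) (51, 10) (34.2674, 10)]  |A|=138.6
4. ⊥bis P5·P2 via (22.525,5.065): [(34.1626, 8.0088) (41.5719, 0) (51, 0) (51, 10) (34.2674, 10)]  |A|=138.6
5. ⊥bis P5·P3 via (22.57,6.71): [(34.1626, 8.0088) (41.5719, 0) (51, 0) (51, 10) (34.2674, 10)]  |A|=138.6
6. ⊥bis P5·P4 via (35.78,4.68): [(34.1626, 8.0088) (41.5719, 0) (51, 0) (51, 10) (34.2674, 10)]  |A|=138.6
7. ⊥bis P5·P6 via (24.825,5.44): [(34.1626, 8.0088) (41.5719, 0) (51, 0) (51, 10) (34.2674, 10)]  |A|=138.6
8. canonical 5-gon: [(34.1626, 8.0088) (41.5719, 0) (51, 0) (51, 10) (34.2674, 10)]
9. shoelace: 138.6

Area of P5's cell: 138.6000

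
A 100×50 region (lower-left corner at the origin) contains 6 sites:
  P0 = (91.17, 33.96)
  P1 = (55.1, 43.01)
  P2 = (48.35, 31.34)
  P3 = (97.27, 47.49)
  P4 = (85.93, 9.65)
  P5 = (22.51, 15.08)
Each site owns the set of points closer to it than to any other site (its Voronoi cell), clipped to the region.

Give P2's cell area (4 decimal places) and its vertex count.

1. box [0,100]×[0,50]: [(0, 0) (100, 0) (100, 50) (0, 50)]
2. ⊥bis P2·P0 via (69.76,32.65): [(0, 0) (71.7577, 0) (68.6984, 50) (0, 50)]  |A|=3511.4038
3. ⊥bis P2·P1 via (51.725,37.175): [(0, 0) (71.7577, 0) (70.1347, 26.5267) (29.552, 50) (0, 50)]  |A|=3051.9568
4. ⊥bis P2·P3 via (72.81,39.415): [(0, 0) (71.7577, 0) (70.1347, 26.5267) (29.552, 50) (0, 50)]  |A|=3051.9568
5. ⊥bis P2·P4 via (67.14,20.495): [(0, 0) (55.3109, 0) (70.1813, 25.7644) (70.1347, 26.5267) (29.552, 50) (0, 50)]  |A|=2840.0861
6. ⊥bis P2·P5 via (35.43,23.21): [(50.0351, 0) (55.3109, 0) (70.1813, 25.7644) (70.1347, 26.5267) (29.552, 50) (18.5722, 50)]  |A|=1124.9046
7. canonical 6-gon: [(50.0351, 0) (55.3109, 0) (70.1813, 25.7644) (70.1347, 26.5267) (29.552, 50) (18.5722, 50)]
8. shoelace: 1124.9046

Area of P2's cell: 1124.9046 (6 vertices)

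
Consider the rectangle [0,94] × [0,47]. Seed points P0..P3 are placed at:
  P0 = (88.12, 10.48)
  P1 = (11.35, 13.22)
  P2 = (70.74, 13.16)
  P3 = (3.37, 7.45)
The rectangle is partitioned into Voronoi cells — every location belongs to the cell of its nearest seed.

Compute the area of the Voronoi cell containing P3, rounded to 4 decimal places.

1. box [0,94]×[0,47]: [(0, 0) (94, 0) (94, 47) (0, 47)]
2. ⊥bis P3·P0 via (45.745,8.965): [(0, 0) (46.0655, 0) (44.3852, 47) (0, 47)]  |A|=2125.5911
3. ⊥bis P3·P1 via (7.36,10.335): [(0, 20.514) (0, 0) (14.8328, 0)]  |A|=152.14
4. ⊥bis P3·P2 via (37.055,10.305): [(0, 20.514) (0, 0) (14.8328, 0)]  |A|=152.14
5. canonical 3-gon: [(0, 20.514) (0, 0) (14.8328, 0)]
6. shoelace: 152.14

Area of P3's cell: 152.1400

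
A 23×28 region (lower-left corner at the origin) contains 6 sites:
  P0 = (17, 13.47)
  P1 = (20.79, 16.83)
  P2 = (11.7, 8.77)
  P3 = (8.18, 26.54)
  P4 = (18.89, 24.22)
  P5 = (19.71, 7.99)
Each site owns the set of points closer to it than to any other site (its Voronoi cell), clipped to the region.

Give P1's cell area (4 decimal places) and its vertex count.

1. box [0,23]×[0,28]: [(0, 0) (23, 0) (23, 28) (0, 28)]
2. ⊥bis P1·P0 via (18.895,15.15): [(23, 10.5197) (23, 28) (7.5029, 28)]  |A|=135.4472
3. ⊥bis P1·P2 via (16.245,12.8): [(23, 10.5197) (23, 28) (7.5029, 28)]  |A|=135.4472
4. ⊥bis P1·P3 via (14.485,21.685): [(13.8419, 20.8498) (23, 10.5197) (23, 28) (19.3477, 28)]  |A|=93.1009
5. ⊥bis P1·P4 via (19.84,20.525): [(15.1898, 19.3294) (23, 10.5197) (23, 21.3374)]  |A|=42.2447
6. ⊥bis P1·P5 via (20.25,12.41): [(15.1898, 19.3294) (21.4546, 12.2628) (23, 12.074) (23, 21.3374)]  |A|=41.0436
7. canonical 4-gon: [(15.1898, 19.3294) (21.4546, 12.2628) (23, 12.074) (23, 21.3374)]
8. shoelace: 41.0436

Area of P1's cell: 41.0436 (4 vertices)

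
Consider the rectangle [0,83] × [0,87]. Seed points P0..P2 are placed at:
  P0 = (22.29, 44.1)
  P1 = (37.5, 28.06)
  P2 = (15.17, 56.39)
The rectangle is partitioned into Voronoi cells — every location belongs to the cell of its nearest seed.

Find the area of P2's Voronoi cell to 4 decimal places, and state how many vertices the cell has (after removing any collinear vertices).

1. box [0,83]×[0,87]: [(0, 0) (83, 0) (83, 87) (0, 87)]
2. ⊥bis P2·P0 via (18.73,50.245): [(0, 39.3941) (82.1737, 87) (0, 87)]  |A|=1955.976
3. ⊥bis P2·P1 via (26.335,42.225): [(0, 39.3941) (82.1737, 87) (0, 87)]  |A|=1955.976
4. canonical 3-gon: [(0, 39.3941) (82.1737, 87) (0, 87)]
5. shoelace: 1955.976

Area of P2's cell: 1955.9760 (3 vertices)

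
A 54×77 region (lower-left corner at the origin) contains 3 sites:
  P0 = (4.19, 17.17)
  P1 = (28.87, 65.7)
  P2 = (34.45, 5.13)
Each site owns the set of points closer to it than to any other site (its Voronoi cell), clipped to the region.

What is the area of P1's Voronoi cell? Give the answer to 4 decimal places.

Area of P1's cell: 2018.4040

1. box [0,54]×[0,77]: [(0, 0) (54, 0) (54, 77) (0, 77)]
2. ⊥bis P1·P0 via (16.53,41.435): [(0, 49.8414) (54, 22.3796) (54, 77) (0, 77)]  |A|=2208.0348
3. ⊥bis P1·P2 via (31.66,35.415): [(0, 49.8414) (28.8725, 35.1582) (54, 37.4731) (54, 77) (0, 77)]  |A|=2018.404
4. canonical 5-gon: [(0, 49.8414) (28.8725, 35.1582) (54, 37.4731) (54, 77) (0, 77)]
5. shoelace: 2018.404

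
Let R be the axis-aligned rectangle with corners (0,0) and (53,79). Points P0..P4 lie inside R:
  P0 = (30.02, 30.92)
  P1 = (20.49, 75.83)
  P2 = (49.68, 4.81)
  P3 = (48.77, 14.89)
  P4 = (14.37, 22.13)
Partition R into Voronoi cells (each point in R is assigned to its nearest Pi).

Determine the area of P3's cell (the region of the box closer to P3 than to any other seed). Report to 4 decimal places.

Area of P3's cell: 373.7553

1. box [0,53]×[0,79]: [(0, 0) (53, 0) (53, 79) (0, 79)]
2. ⊥bis P3·P0 via (39.395,22.905): [(19.8128, 0) (53, 0) (53, 38.8185)]  |A|=644.14
3. ⊥bis P3·P1 via (34.63,45.36): [(19.8128, 0) (53, 0) (53, 38.8185)]  |A|=644.14
4. ⊥bis P3·P2 via (49.225,9.85): [(26.4782, 7.7965) (53, 10.1908) (53, 38.8185)]  |A|=379.6292
5. ⊥bis P3·P4 via (31.57,18.51): [(30.2416, 12.1985) (29.3701, 8.0575) (53, 10.1908) (53, 38.8185)]  |A|=373.7553
6. canonical 4-gon: [(30.2416, 12.1985) (29.3701, 8.0575) (53, 10.1908) (53, 38.8185)]
7. shoelace: 373.7553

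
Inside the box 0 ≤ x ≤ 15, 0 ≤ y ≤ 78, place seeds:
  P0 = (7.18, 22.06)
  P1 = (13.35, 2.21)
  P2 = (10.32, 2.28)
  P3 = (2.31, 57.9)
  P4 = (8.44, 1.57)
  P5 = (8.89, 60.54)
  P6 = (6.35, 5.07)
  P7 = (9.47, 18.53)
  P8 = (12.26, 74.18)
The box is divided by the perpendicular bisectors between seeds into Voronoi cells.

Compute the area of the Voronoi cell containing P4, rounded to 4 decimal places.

Area of P4's cell: 16.6698

1. box [0,15]×[0,78]: [(0, 0) (15, 0) (15, 78) (0, 78)]
2. ⊥bis P4·P0 via (7.81,11.815): [(0, 11.3347) (0, 0) (15, 0) (15, 12.2571)]  |A|=176.9391
3. ⊥bis P4·P1 via (10.895,1.89): [(9.5871, 11.9243) (0, 11.3347) (0, 0) (11.1414, 0)]  |A|=120.7598
4. ⊥bis P4·P2 via (9.38,1.925): [(5.6941, 11.6849) (0, 11.3347) (0, 0) (10.107, 0)]  |A|=91.32
5. ⊥bis P4·P3 via (5.375,29.735): [(5.6941, 11.6849) (0, 11.3347) (0, 0) (10.107, 0)]  |A|=91.32
6. ⊥bis P4·P5 via (8.665,31.055): [(5.6941, 11.6849) (0, 11.3347) (0, 0) (10.107, 0)]  |A|=91.32
7. ⊥bis P4·P6 via (7.395,3.32): [(8.5848, 4.0305) (1.8352, 0) (10.107, 0)]  |A|=16.6698
8. ⊥bis P4·P7 via (8.955,10.05): [(8.5848, 4.0305) (1.8352, 0) (10.107, 0)]  |A|=16.6698
9. ⊥bis P4·P8 via (10.35,37.875): [(8.5848, 4.0305) (1.8352, 0) (10.107, 0)]  |A|=16.6698
10. canonical 3-gon: [(8.5848, 4.0305) (1.8352, 0) (10.107, 0)]
11. shoelace: 16.6698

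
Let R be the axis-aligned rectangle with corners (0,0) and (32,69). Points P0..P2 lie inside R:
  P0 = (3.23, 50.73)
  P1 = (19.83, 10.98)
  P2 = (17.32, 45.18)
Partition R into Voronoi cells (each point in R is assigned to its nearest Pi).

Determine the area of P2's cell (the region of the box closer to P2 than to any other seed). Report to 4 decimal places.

1. box [0,32]×[0,69]: [(0, 0) (32, 0) (32, 69) (0, 69)]
2. ⊥bis P2·P0 via (10.275,47.955): [(0, 21.8695) (0, 0) (32, 0) (32, 69) (18.5645, 69)]  |A|=1770.5214
3. ⊥bis P2·P1 via (18.575,28.08): [(1.9662, 26.861) (32, 29.0653) (32, 69) (18.5645, 69)]  |A|=882.7742
4. canonical 4-gon: [(1.9662, 26.861) (32, 29.0653) (32, 69) (18.5645, 69)]
5. shoelace: 882.7742

Area of P2's cell: 882.7742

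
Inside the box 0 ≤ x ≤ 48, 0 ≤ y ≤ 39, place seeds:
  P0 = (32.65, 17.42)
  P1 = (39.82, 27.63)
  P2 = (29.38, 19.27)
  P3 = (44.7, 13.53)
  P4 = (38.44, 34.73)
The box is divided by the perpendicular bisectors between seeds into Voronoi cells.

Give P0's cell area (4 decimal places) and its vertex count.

Area of P0's cell: 227.8486 (4 vertices)

1. box [0,48]×[0,39]: [(0, 0) (48, 0) (48, 39) (0, 39)]
2. ⊥bis P0·P1 via (36.235,22.525): [(0, 0) (48, 0) (48, 14.263) (12.7748, 39) (0, 39)]  |A|=1436.3169
3. ⊥bis P0·P2 via (31.015,18.345): [(20.6363, 0) (48, 0) (48, 14.263) (34.1917, 23.9599)]  |A|=426.2902
4. ⊥bis P0·P3 via (38.675,15.475): [(20.6363, 0) (33.6793, 0) (40.0794, 19.8253) (34.1917, 23.9599)]  |A|=227.8486
5. ⊥bis P0·P4 via (35.545,26.075): [(20.6363, 0) (33.6793, 0) (40.0794, 19.8253) (34.1917, 23.9599)]  |A|=227.8486
6. canonical 4-gon: [(20.6363, 0) (33.6793, 0) (40.0794, 19.8253) (34.1917, 23.9599)]
7. shoelace: 227.8486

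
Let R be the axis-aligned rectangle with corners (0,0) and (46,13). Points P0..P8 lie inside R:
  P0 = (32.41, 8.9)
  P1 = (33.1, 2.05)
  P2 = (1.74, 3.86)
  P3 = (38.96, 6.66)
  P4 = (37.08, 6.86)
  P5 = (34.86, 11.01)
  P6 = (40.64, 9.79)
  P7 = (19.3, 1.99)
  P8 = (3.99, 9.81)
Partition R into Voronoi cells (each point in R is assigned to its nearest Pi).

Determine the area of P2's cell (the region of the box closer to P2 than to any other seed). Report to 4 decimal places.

Area of P2's cell: 61.9737

1. box [0,46]×[0,13]: [(0, 0) (46, 0) (46, 13) (0, 13)]
2. ⊥bis P2·P0 via (17.075,6.38): [(0, 0) (18.1234, 0) (15.9871, 13) (0, 13)]  |A|=221.7186
3. ⊥bis P2·P1 via (17.42,2.955): [(0, 0) (17.2494, 0) (17.4766, 3.936) (15.9871, 13) (0, 13)]  |A|=219.9987
4. ⊥bis P2·P3 via (20.35,5.26): [(0, 0) (17.2494, 0) (17.4766, 3.936) (15.9871, 13) (0, 13)]  |A|=219.9987
5. ⊥bis P2·P4 via (19.41,5.36): [(0, 0) (17.2494, 0) (17.4766, 3.936) (15.9871, 13) (0, 13)]  |A|=219.9987
6. ⊥bis P2·P5 via (18.3,7.435): [(0, 0) (17.2494, 0) (17.4766, 3.936) (15.9871, 13) (0, 13)]  |A|=219.9987
7. ⊥bis P2·P6 via (21.19,6.825): [(0, 0) (17.2494, 0) (17.4766, 3.936) (15.9871, 13) (0, 13)]  |A|=219.9987
8. ⊥bis P2·P7 via (10.52,2.925): [(0, 0) (10.2085, 0) (11.5929, 13) (0, 13)]  |A|=141.7092
9. ⊥bis P2·P8 via (2.865,6.835): [(0, 7.9184) (0, 0) (10.2085, 0) (10.6239, 3.901)]  |A|=61.9737
10. canonical 4-gon: [(0, 7.9184) (0, 0) (10.2085, 0) (10.6239, 3.901)]
11. shoelace: 61.9737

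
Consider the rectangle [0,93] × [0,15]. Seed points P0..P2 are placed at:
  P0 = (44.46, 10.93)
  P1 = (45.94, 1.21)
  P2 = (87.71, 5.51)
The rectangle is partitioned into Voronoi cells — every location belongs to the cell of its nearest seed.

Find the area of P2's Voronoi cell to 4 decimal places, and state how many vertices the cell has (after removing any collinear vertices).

Area of P2's cell: 395.2707 (5 vertices)

1. box [0,93]×[0,15]: [(0, 0) (93, 0) (93, 15) (0, 15)]
2. ⊥bis P2·P0 via (66.085,8.22): [(65.0549, 0) (93, 0) (93, 15) (66.9347, 15)]  |A|=405.0784
3. ⊥bis P2·P1 via (66.825,3.36): [(66.2166, 9.2701) (67.1709, 0) (93, 0) (93, 15) (66.9347, 15)]  |A|=395.2707
4. canonical 5-gon: [(66.2166, 9.2701) (67.1709, 0) (93, 0) (93, 15) (66.9347, 15)]
5. shoelace: 395.2707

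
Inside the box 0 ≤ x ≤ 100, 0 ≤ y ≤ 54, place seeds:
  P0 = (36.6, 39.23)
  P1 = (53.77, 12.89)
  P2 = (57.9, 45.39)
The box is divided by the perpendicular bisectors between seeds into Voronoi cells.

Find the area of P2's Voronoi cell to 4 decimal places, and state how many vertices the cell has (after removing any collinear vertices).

1. box [0,100]×[0,54]: [(0, 0) (100, 0) (100, 54) (0, 54)]
2. ⊥bis P2·P0 via (47.25,42.31): [(59.4861, 0) (100, 0) (100, 54) (43.8692, 54)]  |A|=2609.4052
3. ⊥bis P2·P1 via (55.835,29.14): [(50.8766, 29.7701) (100, 23.5276) (100, 54) (43.8692, 54)]  |A|=1428.4747
4. canonical 4-gon: [(50.8766, 29.7701) (100, 23.5276) (100, 54) (43.8692, 54)]
5. shoelace: 1428.4747

Area of P2's cell: 1428.4747 (4 vertices)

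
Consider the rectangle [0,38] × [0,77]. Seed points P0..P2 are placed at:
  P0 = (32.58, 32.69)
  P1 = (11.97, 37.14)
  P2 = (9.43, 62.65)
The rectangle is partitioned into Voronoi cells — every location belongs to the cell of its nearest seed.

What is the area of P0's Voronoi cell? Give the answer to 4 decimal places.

Area of P0's cell: 967.7337

1. box [0,38]×[0,77]: [(0, 0) (38, 0) (38, 77) (0, 77)]
2. ⊥bis P0·P1 via (22.275,34.915): [(14.7363, 0) (38, 0) (38, 77) (31.3618, 77)]  |A|=1151.2229
3. ⊥bis P0·P2 via (21.005,47.67): [(25.8348, 51.402) (14.7363, 0) (38, 0) (38, 60.802)]  |A|=967.7337
4. canonical 4-gon: [(25.8348, 51.402) (14.7363, 0) (38, 0) (38, 60.802)]
5. shoelace: 967.7337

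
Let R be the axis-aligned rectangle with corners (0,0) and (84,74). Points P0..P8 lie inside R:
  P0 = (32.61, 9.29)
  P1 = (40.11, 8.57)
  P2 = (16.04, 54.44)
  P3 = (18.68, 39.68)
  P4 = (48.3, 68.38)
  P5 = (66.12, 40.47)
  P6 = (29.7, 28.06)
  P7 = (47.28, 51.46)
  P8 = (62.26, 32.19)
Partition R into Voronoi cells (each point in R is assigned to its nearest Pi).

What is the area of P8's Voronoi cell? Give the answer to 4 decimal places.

Area of P8's cell: 987.6856

1. box [0,84]×[0,74]: [(0, 0) (84, 0) (84, 74) (0, 74)]
2. ⊥bis P8·P0 via (47.435,20.74): [(63.4534, 0) (84, 0) (84, 74) (6.3, 74)]  |A|=3635.1252
3. ⊥bis P8·P1 via (51.185,20.38): [(38.5928, 32.1885) (72.9175, 0) (84, 0) (84, 74) (6.3, 74)]  |A|=3482.8073
4. ⊥bis P8·P2 via (39.15,43.315): [(35.6364, 36.0163) (38.5928, 32.1885) (72.9175, 0) (84, 0) (84, 74) (53.9216, 74)]  |A|=2578.3848
5. ⊥bis P8·P3 via (40.47,35.935): [(43.1756, 51.6774) (39.6549, 31.1925) (72.9175, 0) (84, 0) (84, 74) (53.9216, 74)]  |A|=2528.1738
6. ⊥bis P8·P4 via (55.28,50.285): [(42.0599, 45.1854) (39.6549, 31.1925) (72.9175, 0) (84, 0) (84, 61.3635)]  |A|=1807.4091
7. ⊥bis P8·P5 via (64.19,36.33): [(43.7751, 45.8471) (42.0599, 45.1854) (39.6549, 31.1925) (72.9175, 0) (84, 0) (84, 27.0949)]  |A|=1118.1837
8. ⊥bis P8·P6 via (45.98,30.125): [(43.999, 45.7427) (46.6802, 24.6044) (72.9175, 0) (84, 0) (84, 27.0949)]  |A|=1039.7034
9. ⊥bis P8·P7 via (54.77,41.825): [(53.8826, 41.1351) (45.4181, 34.5551) (46.6802, 24.6044) (72.9175, 0) (84, 0) (84, 27.0949)]  |A|=987.6856
10. canonical 6-gon: [(53.8826, 41.1351) (45.4181, 34.5551) (46.6802, 24.6044) (72.9175, 0) (84, 0) (84, 27.0949)]
11. shoelace: 987.6856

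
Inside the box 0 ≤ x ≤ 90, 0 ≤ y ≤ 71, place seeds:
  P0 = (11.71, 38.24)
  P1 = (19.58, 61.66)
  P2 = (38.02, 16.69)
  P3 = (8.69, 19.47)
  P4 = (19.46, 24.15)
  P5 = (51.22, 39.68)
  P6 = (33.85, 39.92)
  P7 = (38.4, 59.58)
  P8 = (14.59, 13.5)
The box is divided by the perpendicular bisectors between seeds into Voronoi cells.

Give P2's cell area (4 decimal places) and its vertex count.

1. box [0,90]×[0,71]: [(0, 0) (90, 0) (90, 71) (0, 71)]
2. ⊥bis P2·P0 via (24.865,27.465): [(2.369, 0) (90, 0) (90, 71) (60.5237, 71)]  |A|=4157.312
3. ⊥bis P2·P1 via (28.8,39.175): [(37.317, 42.6674) (2.369, 0) (90, 0) (90, 64.2701)]  |A|=3562.4664
4. ⊥bis P2·P3 via (23.355,18.08): [(37.317, 42.6674) (24.1633, 26.6084) (21.6413, 0) (90, 0) (90, 64.2701)]  |A|=3306.0635
5. ⊥bis P2·P4 via (28.74,20.42): [(37.7542, 42.8467) (21.9835, 3.6103) (21.6413, 0) (90, 0) (90, 64.2701)]  |A|=3165.1492
6. ⊥bis P2·P5 via (44.62,28.185): [(34.2534, 34.1371) (21.9835, 3.6103) (21.6413, 0) (90, 0) (90, 2.1295)]  |A|=1243.0653
7. ⊥bis P2·P6 via (35.935,28.305): [(42.3922, 29.4641) (31.5962, 27.5262) (21.9835, 3.6103) (21.6413, 0) (90, 0) (90, 2.1295)]  |A|=1209.9544
8. ⊥bis P2·P7 via (38.21,38.135): [(42.3922, 29.4641) (31.5962, 27.5262) (21.9835, 3.6103) (21.6413, 0) (90, 0) (90, 2.1295)]  |A|=1209.9544
9. ⊥bis P2·P8 via (26.305,15.095): [(42.3922, 29.4641) (31.5962, 27.5262) (26.3796, 14.5474) (28.3602, 0) (90, 0) (90, 2.1295)]  |A|=1155.0193
10. canonical 6-gon: [(42.3922, 29.4641) (31.5962, 27.5262) (26.3796, 14.5474) (28.3602, 0) (90, 0) (90, 2.1295)]
11. shoelace: 1155.0193

Area of P2's cell: 1155.0193 (6 vertices)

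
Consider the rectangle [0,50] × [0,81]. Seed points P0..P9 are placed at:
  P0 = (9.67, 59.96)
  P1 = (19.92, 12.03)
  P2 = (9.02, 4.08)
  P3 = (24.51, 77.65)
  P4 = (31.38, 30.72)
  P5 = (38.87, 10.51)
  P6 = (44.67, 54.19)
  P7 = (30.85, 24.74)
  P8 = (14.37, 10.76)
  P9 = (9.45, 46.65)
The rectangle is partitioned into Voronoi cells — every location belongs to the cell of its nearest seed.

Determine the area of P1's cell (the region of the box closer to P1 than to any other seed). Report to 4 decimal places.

1. box [0,50]×[0,81]: [(0, 0) (50, 0) (50, 81) (0, 81)]
2. ⊥bis P1·P0 via (14.795,35.995): [(0, 32.831) (0, 0) (50, 0) (50, 43.5237)]  |A|=1908.8688
3. ⊥bis P1·P2 via (14.47,8.055): [(0, 32.831) (0, 27.8944) (20.345, 0) (50, 0) (50, 43.5237)]  |A|=1625.1136
4. ⊥bis P1·P3 via (22.215,44.84): [(47.7899, 43.0511) (0, 32.831) (0, 27.8944) (20.345, 0) (50, 0) (50, 42.8965)]  |A|=1624.4205
5. ⊥bis P1·P4 via (25.65,21.375): [(5.165, 33.9356) (0, 32.831) (0, 27.8944) (20.345, 0) (50, 0) (50, 6.4445)]  |A|=793.8912
6. ⊥bis P1·P5 via (29.395,11.27): [(29.992, 18.7127) (5.165, 33.9356) (0, 32.831) (0, 27.8944) (20.345, 0) (28.491, 0)]  |A|=528.1752
7. ⊥bis P1·P6 via (32.295,33.11): [(29.992, 18.7127) (5.165, 33.9356) (0, 32.831) (0, 27.8944) (20.345, 0) (28.491, 0)]  |A|=528.1752
8. ⊥bis P1·P7 via (25.385,18.385): [(29.6701, 14.7) (12.6111, 29.37) (5.165, 33.9356) (0, 32.831) (0, 27.8944) (20.345, 0) (28.491, 0)]  |A|=491.5882
9. ⊥bis P1·P8 via (17.145,11.395): [(29.6701, 14.7) (13.1349, 28.9195) (19.4816, 1.1837) (20.345, 0) (28.491, 0)]  |A|=255.9233
10. ⊥bis P1·P9 via (14.685,29.34): [(29.6701, 14.7) (13.1765, 28.8838) (13.1452, 28.8743) (19.4816, 1.1837) (20.345, 0) (28.491, 0)]  |A|=255.9226
11. canonical 6-gon: [(29.6701, 14.7) (13.1765, 28.8838) (13.1452, 28.8743) (19.4816, 1.1837) (20.345, 0) (28.491, 0)]
12. shoelace: 255.9226

Area of P1's cell: 255.9226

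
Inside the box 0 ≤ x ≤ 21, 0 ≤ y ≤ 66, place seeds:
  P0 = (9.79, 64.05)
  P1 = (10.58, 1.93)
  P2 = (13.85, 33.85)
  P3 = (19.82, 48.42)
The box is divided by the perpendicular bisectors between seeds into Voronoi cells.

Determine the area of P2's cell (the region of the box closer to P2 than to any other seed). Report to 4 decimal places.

1. box [0,21]×[0,66]: [(0, 0) (21, 0) (21, 66) (0, 66)]
2. ⊥bis P2·P0 via (11.82,48.95): [(0, 47.361) (0, 0) (21, 0) (21, 50.1841)]  |A|=1024.2234
3. ⊥bis P2·P1 via (12.215,17.89): [(0, 47.361) (0, 19.1413) (21, 16.99) (21, 50.1841)]  |A|=644.8439
4. ⊥bis P2·P3 via (16.835,41.135): [(1.2351, 47.527) (0, 47.361) (0, 19.1413) (21, 16.99) (21, 39.4284)]  |A|=538.551
5. canonical 5-gon: [(1.2351, 47.527) (0, 47.361) (0, 19.1413) (21, 16.99) (21, 39.4284)]
6. shoelace: 538.551

Area of P2's cell: 538.5510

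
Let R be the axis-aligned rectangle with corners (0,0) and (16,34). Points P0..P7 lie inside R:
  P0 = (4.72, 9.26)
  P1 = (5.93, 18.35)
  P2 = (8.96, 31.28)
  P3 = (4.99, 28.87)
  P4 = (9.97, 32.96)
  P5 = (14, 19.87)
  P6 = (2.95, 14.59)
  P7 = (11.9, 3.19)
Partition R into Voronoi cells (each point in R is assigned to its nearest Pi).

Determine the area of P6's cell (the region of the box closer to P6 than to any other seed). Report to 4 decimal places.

1. box [0,16]×[0,34]: [(0, 0) (16, 0) (16, 34) (0, 34)]
2. ⊥bis P6·P0 via (3.835,11.925): [(0, 10.6515) (16, 15.9648) (16, 34) (0, 34)]  |A|=331.07
3. ⊥bis P6·P1 via (4.44,16.47): [(0, 19.9889) (0, 10.6515) (8.3027, 13.4086)]  |A|=38.7629
4. ⊥bis P6·P2 via (5.955,22.935): [(0, 19.9889) (0, 10.6515) (8.3027, 13.4086)]  |A|=38.7629
5. ⊥bis P6·P3 via (3.97,21.73): [(0, 19.9889) (0, 10.6515) (8.3027, 13.4086)]  |A|=38.7629
6. ⊥bis P6·P4 via (6.46,23.775): [(0, 19.9889) (0, 10.6515) (8.3027, 13.4086)]  |A|=38.7629
7. ⊥bis P6·P5 via (8.475,17.23): [(0, 19.9889) (0, 10.6515) (8.3027, 13.4086)]  |A|=38.7629
8. ⊥bis P6·P7 via (7.425,8.89): [(0, 19.9889) (0, 10.6515) (8.3027, 13.4086)]  |A|=38.7629
9. canonical 3-gon: [(0, 19.9889) (0, 10.6515) (8.3027, 13.4086)]
10. shoelace: 38.7629

Area of P6's cell: 38.7629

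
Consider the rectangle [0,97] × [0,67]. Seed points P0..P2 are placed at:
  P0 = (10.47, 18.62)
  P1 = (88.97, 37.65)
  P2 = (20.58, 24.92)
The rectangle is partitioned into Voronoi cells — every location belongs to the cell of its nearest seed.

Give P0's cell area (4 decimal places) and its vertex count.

Area of P0's cell: 679.0382 (3 vertices)

1. box [0,97]×[0,67]: [(0, 0) (97, 0) (97, 67) (0, 67)]
2. ⊥bis P0·P1 via (49.72,28.135): [(0, 0) (56.5405, 0) (40.2983, 67) (0, 67)]  |A|=3244.1008
3. ⊥bis P0·P2 via (15.525,21.77): [(0, 46.6839) (0, 0) (29.0909, 0)]  |A|=679.0382
4. canonical 3-gon: [(0, 46.6839) (0, 0) (29.0909, 0)]
5. shoelace: 679.0382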